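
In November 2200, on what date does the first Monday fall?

November 3, 2200

November 1, 2200 is a Saturday.
The first Monday is therefore November 3 (2 days later).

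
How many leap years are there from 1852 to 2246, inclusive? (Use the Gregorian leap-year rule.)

96

Multiples of 4 in [1852,2246]: 99.
Of those, multiples of 100: 4 (not leap unless ÷400).
Multiples of 400: 1.
Leap years = 99 − 4 + 1 = 96.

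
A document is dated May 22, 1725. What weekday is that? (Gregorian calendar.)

Doomsday rule: the anchor day for the 1700s is Sunday. For year 25: 25÷12 = 2 r 1, and 1÷4 = 0, so 2+1+0 = 3.
Sunday + 3 ≡ Wednesday — that's 1725's doomsday.
In May the doomsday date is May 9.
May 22 is 13 days after May 9; 13 mod 7 = 6, so Wednesday + 6 = Tuesday.

Tuesday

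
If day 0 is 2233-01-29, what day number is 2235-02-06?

Jan 29, 2233 → Jan 29, 2234: 365 days.
Jan 29, 2234 → Feb 28, 2234: 30 days (January has 31).
Feb 28, 2234 → Mar 28, 2234: 28 days (February has 28).
Mar 28, 2234 → Apr 28, 2234: 31 days (March has 31).
Apr 28, 2234 → May 28, 2234: 30 days (April has 30).
May 28, 2234 → Jun 28, 2234: 31 days (May has 31).
Jun 28, 2234 → Jul 28, 2234: 30 days (June has 30).
Jul 28, 2234 → Aug 28, 2234: 31 days (July has 31).
Aug 28, 2234 → Sep 28, 2234: 31 days (August has 31).
Sep 28, 2234 → Oct 28, 2234: 30 days (September has 30).
Oct 28, 2234 → Nov 28, 2234: 31 days (October has 31).
Nov 28, 2234 → Dec 28, 2234: 30 days (November has 30).
Dec 28, 2234 → Jan 28, 2235: 31 days (December has 31).
Jan 28, 2235 → Feb 6, 2235: 9 days.
Total: 738 days.

738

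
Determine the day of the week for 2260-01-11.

Wednesday

Doomsday rule: the anchor day for the 2200s is Friday. For year 60: 60÷12 = 5 r 0, and 0÷4 = 0, so 5+0+0 = 5.
Friday + 5 ≡ Wednesday — that's 2260's doomsday.
In January the doomsday date is Jan 4 (2260 is a leap year (divisible by 4)).
Jan 11 is 7 days after Jan 4; 7 mod 7 = 0, so Wednesday + 0 = Wednesday.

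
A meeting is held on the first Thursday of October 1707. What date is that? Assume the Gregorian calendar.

October 6, 1707

October 1, 1707 is a Saturday.
The first Thursday is therefore October 6 (5 days later).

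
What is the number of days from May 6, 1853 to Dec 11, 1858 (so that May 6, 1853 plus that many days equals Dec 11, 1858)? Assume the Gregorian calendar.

May 6, 1853 → May 6, 1854: 365 days.
May 6, 1854 → May 6, 1855: 365 days.
May 6, 1855 → May 6, 1856: 366 days (Feb 29, 1856 is in that span).
May 6, 1856 → May 6, 1857: 365 days.
May 6, 1857 → May 6, 1858: 365 days.
May 6, 1858 → Jun 6, 1858: 31 days (May has 31).
Jun 6, 1858 → Jul 6, 1858: 30 days (June has 30).
Jul 6, 1858 → Aug 6, 1858: 31 days (July has 31).
Aug 6, 1858 → Sep 6, 1858: 31 days (August has 31).
Sep 6, 1858 → Oct 6, 1858: 30 days (September has 30).
Oct 6, 1858 → Nov 6, 1858: 31 days (October has 31).
Nov 6, 1858 → Dec 6, 1858: 30 days (November has 30).
Dec 6, 1858 → Dec 11, 1858: 5 days.
Total: 2045 days.

2045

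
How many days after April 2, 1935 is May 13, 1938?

1137

Apr 2, 1935 → Apr 2, 1936: 366 days (Feb 29, 1936 is in that span).
Apr 2, 1936 → Apr 2, 1937: 365 days.
Apr 2, 1937 → Apr 2, 1938: 365 days.
Apr 2, 1938 → May 2, 1938: 30 days (April has 30).
May 2, 1938 → May 13, 1938: 11 days.
Total: 1137 days.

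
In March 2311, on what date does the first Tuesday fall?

March 1, 2311 is a Wednesday.
The first Tuesday is therefore March 7 (6 days later).

March 7, 2311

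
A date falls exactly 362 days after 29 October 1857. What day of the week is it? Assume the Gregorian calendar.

Tuesday

First find the weekday of Oct 29, 1857. Doomsday rule: the anchor day for the 1800s is Friday. For year 57: 57÷12 = 4 r 9, and 9÷4 = 2, so 4+9+2 = 15.
Friday + 15 ≡ Saturday — that's 1857's doomsday.
In October the doomsday date is Oct 10.
Oct 29 is 19 days after Oct 10; 19 mod 7 = 5, so Saturday + 5 = Thursday.
362 mod 7 = 5, so 362 days after a Thursday is Thursday + 5 = Tuesday.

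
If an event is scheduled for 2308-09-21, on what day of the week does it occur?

Monday

Doomsday rule: the anchor day for the 2300s is Wednesday. For year 08: 8÷12 = 0 r 8, and 8÷4 = 2, so 0+8+2 = 10.
Wednesday + 10 ≡ Saturday — that's 2308's doomsday.
In September the doomsday date is Sep 5.
Sep 21 is 16 days after Sep 5; 16 mod 7 = 2, so Saturday + 2 = Monday.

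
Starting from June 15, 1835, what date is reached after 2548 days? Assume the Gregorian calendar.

+366 (one year; includes Feb 29, 1836) → Jun 15, 1836 (2182 left).
+365 (one year) → Jun 15, 1837 (1817 left).
+365 (one year) → Jun 15, 1838 (1452 left).
+365 (one year) → Jun 15, 1839 (1087 left).
+366 (one year; includes Feb 29, 1840) → Jun 15, 1840 (721 left).
+365 (one year) → Jun 15, 1841 (356 left).
Jun has 30 days: +16 → Jul 1, 1841 (340 left).
Jul has 31 days: +31 → Aug 1, 1841 (309 left).
Aug has 31 days: +31 → Sep 1, 1841 (278 left).
Sep has 30 days: +30 → Oct 1, 1841 (248 left).
Oct has 31 days: +31 → Nov 1, 1841 (217 left).
Nov has 30 days: +30 → Dec 1, 1841 (187 left).
Dec has 31 days: +31 → Jan 1, 1842 (156 left).
Jan has 31 days: +31 → Feb 1, 1842 (125 left).
Feb has 28 days: +28 → Mar 1, 1842 (97 left).
Mar has 31 days: +31 → Apr 1, 1842 (66 left).
Apr has 30 days: +30 → May 1, 1842 (36 left).
May has 31 days: +31 → Jun 1, 1842 (5 left).
+5 → Jun 6, 1842.

June 6, 1842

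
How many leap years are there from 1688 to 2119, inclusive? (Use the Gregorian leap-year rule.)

Multiples of 4 in [1688,2119]: 108.
Of those, multiples of 100: 5 (not leap unless ÷400).
Multiples of 400: 1.
Leap years = 108 − 5 + 1 = 104.

104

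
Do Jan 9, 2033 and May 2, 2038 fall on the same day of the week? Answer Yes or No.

Yes

From Jan 9, 2033 to May 2, 2038 is 1939 days.
1939 mod 7 = 0, so they are the same weekday.
(Jan 9, 2033 is a Sunday; May 2, 2038 is a Sunday.)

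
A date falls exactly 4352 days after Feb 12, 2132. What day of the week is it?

Sunday

Feb 12, 2132 is a Tuesday.
4352 mod 7 = 5, so 4352 days after a Tuesday is Tuesday + 5 = Sunday.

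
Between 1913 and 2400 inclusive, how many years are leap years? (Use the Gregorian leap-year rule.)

Multiples of 4 in [1913,2400]: 122.
Of those, multiples of 100: 5 (not leap unless ÷400).
Multiples of 400: 2.
Leap years = 122 − 5 + 2 = 119.

119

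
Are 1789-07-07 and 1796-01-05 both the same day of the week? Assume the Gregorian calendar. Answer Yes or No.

From Jul 7, 1789 to Jan 5, 1796 is 2373 days.
2373 mod 7 = 0, so they are the same weekday.
(Jul 7, 1789 is a Tuesday; Jan 5, 1796 is a Tuesday.)

Yes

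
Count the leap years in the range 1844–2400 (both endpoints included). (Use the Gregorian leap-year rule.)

136

Multiples of 4 in [1844,2400]: 140.
Of those, multiples of 100: 6 (not leap unless ÷400).
Multiples of 400: 2.
Leap years = 140 − 6 + 2 = 136.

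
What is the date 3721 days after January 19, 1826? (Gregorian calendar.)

+365 (one year) → Jan 19, 1827 (3356 left).
+365 (one year) → Jan 19, 1828 (2991 left).
+366 (one year; includes Feb 29, 1828) → Jan 19, 1829 (2625 left).
+365 (one year) → Jan 19, 1830 (2260 left).
+365 (one year) → Jan 19, 1831 (1895 left).
+365 (one year) → Jan 19, 1832 (1530 left).
+366 (one year; includes Feb 29, 1832) → Jan 19, 1833 (1164 left).
+365 (one year) → Jan 19, 1834 (799 left).
+365 (one year) → Jan 19, 1835 (434 left).
+365 (one year) → Jan 19, 1836 (69 left).
Jan has 31 days: +13 → Feb 1, 1836 (56 left).
Feb has 29 days: +29 → Mar 1, 1836 (27 left).
+27 → Mar 28, 1836.

March 28, 1836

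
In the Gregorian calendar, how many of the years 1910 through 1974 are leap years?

16

Multiples of 4 in [1910,1974]: 16.
Of those, multiples of 100: 0 (not leap unless ÷400).
Multiples of 400: 0.
Leap years = 16 − 0 + 0 = 16.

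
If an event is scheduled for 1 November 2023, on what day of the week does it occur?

Doomsday rule: the anchor day for the 2000s is Tuesday. For year 23: 23÷12 = 1 r 11, and 11÷4 = 2, so 1+11+2 = 14.
Tuesday + 14 ≡ Tuesday — that's 2023's doomsday.
In November the doomsday date is Nov 7.
Nov 1 is 6 days before Nov 7; 6 mod 7 = 6, so Tuesday − 6 = Wednesday.

Wednesday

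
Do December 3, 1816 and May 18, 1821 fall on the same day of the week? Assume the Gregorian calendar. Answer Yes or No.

No

From Dec 3, 1816 to May 18, 1821 is 1627 days.
1627 mod 7 = 3, so they are different weekdays.
(Dec 3, 1816 is a Tuesday; May 18, 1821 is a Friday.)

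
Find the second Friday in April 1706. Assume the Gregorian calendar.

April 1, 1706 is a Thursday.
The first Friday is therefore April 2 (1 days later).
The second Friday is 2 + 1×7 = April 9.

April 9, 1706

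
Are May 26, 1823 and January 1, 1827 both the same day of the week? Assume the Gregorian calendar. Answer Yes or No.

Yes

From May 26, 1823 to Jan 1, 1827 is 1316 days.
1316 mod 7 = 0, so they are the same weekday.
(May 26, 1823 is a Monday; Jan 1, 1827 is a Monday.)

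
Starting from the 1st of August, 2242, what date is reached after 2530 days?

+365 (one year) → Aug 1, 2243 (2165 left).
+366 (one year; includes Feb 29, 2244) → Aug 1, 2244 (1799 left).
+365 (one year) → Aug 1, 2245 (1434 left).
+365 (one year) → Aug 1, 2246 (1069 left).
+365 (one year) → Aug 1, 2247 (704 left).
+366 (one year; includes Feb 29, 2248) → Aug 1, 2248 (338 left).
Aug has 31 days: +31 → Sep 1, 2248 (307 left).
Sep has 30 days: +30 → Oct 1, 2248 (277 left).
Oct has 31 days: +31 → Nov 1, 2248 (246 left).
Nov has 30 days: +30 → Dec 1, 2248 (216 left).
Dec has 31 days: +31 → Jan 1, 2249 (185 left).
Jan has 31 days: +31 → Feb 1, 2249 (154 left).
Feb has 28 days: +28 → Mar 1, 2249 (126 left).
Mar has 31 days: +31 → Apr 1, 2249 (95 left).
Apr has 30 days: +30 → May 1, 2249 (65 left).
May has 31 days: +31 → Jun 1, 2249 (34 left).
Jun has 30 days: +30 → Jul 1, 2249 (4 left).
+4 → Jul 5, 2249.

July 5, 2249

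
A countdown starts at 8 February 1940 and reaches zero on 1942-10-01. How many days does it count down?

966

Feb 8, 1940 → Feb 8, 1941: 366 days (Feb 29, 1940 is in that span).
Feb 8, 1941 → Feb 8, 1942: 365 days.
Feb 8, 1942 → Mar 8, 1942: 28 days (February has 28).
Mar 8, 1942 → Apr 8, 1942: 31 days (March has 31).
Apr 8, 1942 → May 8, 1942: 30 days (April has 30).
May 8, 1942 → Jun 8, 1942: 31 days (May has 31).
Jun 8, 1942 → Jul 8, 1942: 30 days (June has 30).
Jul 8, 1942 → Aug 8, 1942: 31 days (July has 31).
Aug 8, 1942 → Sep 8, 1942: 31 days (August has 31).
Sep 8, 1942 → Oct 1, 1942: 23 days.
Total: 966 days.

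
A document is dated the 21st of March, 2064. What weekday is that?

Friday

Doomsday rule: the anchor day for the 2000s is Tuesday. For year 64: 64÷12 = 5 r 4, and 4÷4 = 1, so 5+4+1 = 10.
Tuesday + 10 ≡ Friday — that's 2064's doomsday.
In March the doomsday date is Mar 14.
Mar 21 is 7 days after Mar 14; 7 mod 7 = 0, so Friday + 0 = Friday.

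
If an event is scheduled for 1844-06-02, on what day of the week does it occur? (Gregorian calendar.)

Sunday

Doomsday rule: the anchor day for the 1800s is Friday. For year 44: 44÷12 = 3 r 8, and 8÷4 = 2, so 3+8+2 = 13.
Friday + 13 ≡ Thursday — that's 1844's doomsday.
In June the doomsday date is Jun 6.
Jun 2 is 4 days before Jun 6; 4 mod 7 = 4, so Thursday − 4 = Sunday.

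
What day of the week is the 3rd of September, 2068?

Doomsday rule: the anchor day for the 2000s is Tuesday. For year 68: 68÷12 = 5 r 8, and 8÷4 = 2, so 5+8+2 = 15.
Tuesday + 15 ≡ Wednesday — that's 2068's doomsday.
In September the doomsday date is Sep 5.
Sep 3 is 2 days before Sep 5; 2 mod 7 = 2, so Wednesday − 2 = Monday.

Monday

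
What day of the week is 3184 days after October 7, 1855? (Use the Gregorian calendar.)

Oct 7, 1855 is a Sunday.
3184 mod 7 = 6, so 3184 days after a Sunday is Sunday + 6 = Saturday.

Saturday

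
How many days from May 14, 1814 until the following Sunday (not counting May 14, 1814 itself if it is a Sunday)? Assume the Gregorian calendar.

1

May 14, 1814 is a Saturday.
From Saturday to the next Sunday is 1 day.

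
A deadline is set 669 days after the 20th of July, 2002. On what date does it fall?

May 19, 2004

+365 (one year) → Jul 20, 2003 (304 left).
Jul has 31 days: +12 → Aug 1, 2003 (292 left).
Aug has 31 days: +31 → Sep 1, 2003 (261 left).
Sep has 30 days: +30 → Oct 1, 2003 (231 left).
Oct has 31 days: +31 → Nov 1, 2003 (200 left).
Nov has 30 days: +30 → Dec 1, 2003 (170 left).
Dec has 31 days: +31 → Jan 1, 2004 (139 left).
Jan has 31 days: +31 → Feb 1, 2004 (108 left).
Feb has 29 days: +29 → Mar 1, 2004 (79 left).
Mar has 31 days: +31 → Apr 1, 2004 (48 left).
Apr has 30 days: +30 → May 1, 2004 (18 left).
+18 → May 19, 2004.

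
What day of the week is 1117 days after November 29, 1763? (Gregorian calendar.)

Saturday

First find the weekday of Nov 29, 1763. Doomsday rule: the anchor day for the 1700s is Sunday. For year 63: 63÷12 = 5 r 3, and 3÷4 = 0, so 5+3+0 = 8.
Sunday + 8 ≡ Monday — that's 1763's doomsday.
In November the doomsday date is Nov 7.
Nov 29 is 22 days after Nov 7; 22 mod 7 = 1, so Monday + 1 = Tuesday.
1117 mod 7 = 4, so 1117 days after a Tuesday is Tuesday + 4 = Saturday.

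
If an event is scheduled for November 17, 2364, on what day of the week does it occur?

Tuesday

Doomsday rule: the anchor day for the 2300s is Wednesday. For year 64: 64÷12 = 5 r 4, and 4÷4 = 1, so 5+4+1 = 10.
Wednesday + 10 ≡ Saturday — that's 2364's doomsday.
In November the doomsday date is Nov 7.
Nov 17 is 10 days after Nov 7; 10 mod 7 = 3, so Saturday + 3 = Tuesday.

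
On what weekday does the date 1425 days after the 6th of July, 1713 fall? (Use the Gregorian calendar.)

Monday

First find the weekday of Jul 6, 1713. Doomsday rule: the anchor day for the 1700s is Sunday. For year 13: 13÷12 = 1 r 1, and 1÷4 = 0, so 1+1+0 = 2.
Sunday + 2 ≡ Tuesday — that's 1713's doomsday.
In July the doomsday date is Jul 11.
Jul 6 is 5 days before Jul 11; 5 mod 7 = 5, so Tuesday − 5 = Thursday.
1425 mod 7 = 4, so 1425 days after a Thursday is Thursday + 4 = Monday.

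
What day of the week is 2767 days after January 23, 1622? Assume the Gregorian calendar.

Jan 23, 1622 is a Sunday.
2767 mod 7 = 2, so 2767 days after a Sunday is Sunday + 2 = Tuesday.

Tuesday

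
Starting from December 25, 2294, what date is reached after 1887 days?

February 24, 2300

+365 (one year) → Dec 25, 2295 (1522 left).
+366 (one year; includes Feb 29, 2296) → Dec 25, 2296 (1156 left).
+365 (one year) → Dec 25, 2297 (791 left).
+365 (one year) → Dec 25, 2298 (426 left).
+365 (one year) → Dec 25, 2299 (61 left).
Dec has 31 days: +7 → Jan 1, 2300 (54 left).
Jan has 31 days: +31 → Feb 1, 2300 (23 left).
+23 → Feb 24, 2300.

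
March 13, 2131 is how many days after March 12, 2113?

6575

Mar 12, 2113 → Mar 12, 2114: 365 days.
Mar 12, 2114 → Mar 12, 2115: 365 days.
Mar 12, 2115 → Mar 12, 2116: 366 days (Feb 29, 2116 is in that span).
Mar 12, 2116 → Mar 12, 2117: 365 days.
Mar 12, 2117 → Mar 12, 2118: 365 days.
Mar 12, 2118 → Mar 12, 2119: 365 days.
Mar 12, 2119 → Mar 12, 2120: 366 days (Feb 29, 2120 is in that span).
Mar 12, 2120 → Mar 12, 2121: 365 days.
Mar 12, 2121 → Mar 12, 2122: 365 days.
Mar 12, 2122 → Mar 12, 2123: 365 days.
Mar 12, 2123 → Mar 12, 2124: 366 days (Feb 29, 2124 is in that span).
Mar 12, 2124 → Mar 12, 2125: 365 days.
Mar 12, 2125 → Mar 12, 2126: 365 days.
Mar 12, 2126 → Mar 12, 2127: 365 days.
Mar 12, 2127 → Mar 12, 2128: 366 days (Feb 29, 2128 is in that span).
Mar 12, 2128 → Mar 12, 2129: 365 days.
Mar 12, 2129 → Mar 12, 2130: 365 days.
Mar 12, 2130 → Apr 12, 2130: 31 days (March has 31).
Apr 12, 2130 → May 12, 2130: 30 days (April has 30).
May 12, 2130 → Jun 12, 2130: 31 days (May has 31).
Jun 12, 2130 → Jul 12, 2130: 30 days (June has 30).
Jul 12, 2130 → Aug 12, 2130: 31 days (July has 31).
Aug 12, 2130 → Sep 12, 2130: 31 days (August has 31).
Sep 12, 2130 → Oct 12, 2130: 30 days (September has 30).
Oct 12, 2130 → Nov 12, 2130: 31 days (October has 31).
Nov 12, 2130 → Dec 12, 2130: 30 days (November has 30).
Dec 12, 2130 → Jan 12, 2131: 31 days (December has 31).
Jan 12, 2131 → Feb 12, 2131: 31 days (January has 31).
Feb 12, 2131 → Mar 12, 2131: 28 days (February has 28).
Mar 12, 2131 → Mar 13, 2131: 1 days.
Total: 6575 days.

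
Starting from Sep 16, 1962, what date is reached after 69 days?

November 24, 1962

Sep has 30 days: +15 → Oct 1, 1962 (54 left).
Oct has 31 days: +31 → Nov 1, 1962 (23 left).
+23 → Nov 24, 1962.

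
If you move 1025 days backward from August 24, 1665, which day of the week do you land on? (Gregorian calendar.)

Aug 24, 1665 is a Monday.
1025 mod 7 = 3, so 1025 days before a Monday is Monday − 3 = Friday.

Friday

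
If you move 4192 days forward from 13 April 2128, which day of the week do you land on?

Monday

First find the weekday of Apr 13, 2128. Doomsday rule: the anchor day for the 2100s is Sunday. For year 28: 28÷12 = 2 r 4, and 4÷4 = 1, so 2+4+1 = 7.
Sunday + 7 ≡ Sunday — that's 2128's doomsday.
In April the doomsday date is Apr 4.
Apr 13 is 9 days after Apr 4; 9 mod 7 = 2, so Sunday + 2 = Tuesday.
4192 mod 7 = 6, so 4192 days after a Tuesday is Tuesday + 6 = Monday.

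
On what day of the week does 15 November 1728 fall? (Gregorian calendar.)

Doomsday rule: the anchor day for the 1700s is Sunday. For year 28: 28÷12 = 2 r 4, and 4÷4 = 1, so 2+4+1 = 7.
Sunday + 7 ≡ Sunday — that's 1728's doomsday.
In November the doomsday date is Nov 7.
Nov 15 is 8 days after Nov 7; 8 mod 7 = 1, so Sunday + 1 = Monday.

Monday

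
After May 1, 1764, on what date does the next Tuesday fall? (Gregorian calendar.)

May 8, 1764

May 1, 1764 is a Tuesday.
From Tuesday to the next Tuesday is 7 days.
May 1, 1764 + 7 = May 8, 1764.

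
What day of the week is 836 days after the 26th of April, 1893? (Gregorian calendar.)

Apr 26, 1893 is a Wednesday.
836 mod 7 = 3, so 836 days after a Wednesday is Wednesday + 3 = Saturday.

Saturday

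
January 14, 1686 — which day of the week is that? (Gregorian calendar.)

Monday

Doomsday rule: the anchor day for the 1600s is Tuesday. For year 86: 86÷12 = 7 r 2, and 2÷4 = 0, so 7+2+0 = 9.
Tuesday + 9 ≡ Thursday — that's 1686's doomsday.
In January the doomsday date is Jan 3 (1686 is not a leap year).
Jan 14 is 11 days after Jan 3; 11 mod 7 = 4, so Thursday + 4 = Monday.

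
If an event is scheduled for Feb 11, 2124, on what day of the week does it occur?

Doomsday rule: the anchor day for the 2100s is Sunday. For year 24: 24÷12 = 2 r 0, and 0÷4 = 0, so 2+0+0 = 2.
Sunday + 2 ≡ Tuesday — that's 2124's doomsday.
In February the doomsday date is Feb 29 (2124 is a leap year (divisible by 4)).
Feb 11 is 18 days before Feb 29; 18 mod 7 = 4, so Tuesday − 4 = Friday.

Friday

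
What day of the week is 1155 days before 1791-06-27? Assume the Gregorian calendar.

First find the weekday of Jun 27, 1791. Doomsday rule: the anchor day for the 1700s is Sunday. For year 91: 91÷12 = 7 r 7, and 7÷4 = 1, so 7+7+1 = 15.
Sunday + 15 ≡ Monday — that's 1791's doomsday.
In June the doomsday date is Jun 6.
Jun 27 is 21 days after Jun 6; 21 mod 7 = 0, so Monday + 0 = Monday.
1155 mod 7 = 0, so 1155 days before a Monday is Monday − 0 = Monday.

Monday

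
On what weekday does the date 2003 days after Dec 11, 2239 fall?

First find the weekday of Dec 11, 2239. Doomsday rule: the anchor day for the 2200s is Friday. For year 39: 39÷12 = 3 r 3, and 3÷4 = 0, so 3+3+0 = 6.
Friday + 6 ≡ Thursday — that's 2239's doomsday.
In December the doomsday date is Dec 12.
Dec 11 is 1 day before Dec 12; 1 mod 7 = 1, so Thursday − 1 = Wednesday.
2003 mod 7 = 1, so 2003 days after a Wednesday is Wednesday + 1 = Thursday.

Thursday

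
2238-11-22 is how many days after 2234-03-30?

1698

Mar 30, 2234 → Mar 30, 2235: 365 days.
Mar 30, 2235 → Mar 30, 2236: 366 days (Feb 29, 2236 is in that span).
Mar 30, 2236 → Mar 30, 2237: 365 days.
Mar 30, 2237 → Mar 30, 2238: 365 days.
Mar 30, 2238 → Apr 30, 2238: 31 days (March has 31).
Apr 30, 2238 → May 30, 2238: 30 days (April has 30).
May 30, 2238 → Jun 30, 2238: 31 days (May has 31).
Jun 30, 2238 → Jul 30, 2238: 30 days (June has 30).
Jul 30, 2238 → Aug 30, 2238: 31 days (July has 31).
Aug 30, 2238 → Sep 30, 2238: 31 days (August has 31).
Sep 30, 2238 → Oct 30, 2238: 30 days (September has 30).
Oct 30, 2238 → Nov 22, 2238: 23 days.
Total: 1698 days.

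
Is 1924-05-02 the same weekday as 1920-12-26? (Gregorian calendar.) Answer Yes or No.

From Dec 26, 1920 to May 2, 1924 is 1223 days.
1223 mod 7 = 5, so they are different weekdays.
(Dec 26, 1920 is a Sunday; May 2, 1924 is a Friday.)

No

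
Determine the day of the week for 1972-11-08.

Doomsday rule: the anchor day for the 1900s is Wednesday. For year 72: 72÷12 = 6 r 0, and 0÷4 = 0, so 6+0+0 = 6.
Wednesday + 6 ≡ Tuesday — that's 1972's doomsday.
In November the doomsday date is Nov 7.
Nov 8 is 1 day after Nov 7; 1 mod 7 = 1, so Tuesday + 1 = Wednesday.

Wednesday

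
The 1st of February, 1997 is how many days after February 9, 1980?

6202

Feb 9, 1980 → Feb 9, 1981: 366 days (Feb 29, 1980 is in that span).
Feb 9, 1981 → Feb 9, 1982: 365 days.
Feb 9, 1982 → Feb 9, 1983: 365 days.
Feb 9, 1983 → Feb 9, 1984: 365 days.
Feb 9, 1984 → Feb 9, 1985: 366 days (Feb 29, 1984 is in that span).
Feb 9, 1985 → Feb 9, 1986: 365 days.
Feb 9, 1986 → Feb 9, 1987: 365 days.
Feb 9, 1987 → Feb 9, 1988: 365 days.
Feb 9, 1988 → Feb 9, 1989: 366 days (Feb 29, 1988 is in that span).
Feb 9, 1989 → Feb 9, 1990: 365 days.
Feb 9, 1990 → Feb 9, 1991: 365 days.
Feb 9, 1991 → Feb 9, 1992: 365 days.
Feb 9, 1992 → Feb 9, 1993: 366 days (Feb 29, 1992 is in that span).
Feb 9, 1993 → Feb 9, 1994: 365 days.
Feb 9, 1994 → Feb 9, 1995: 365 days.
Feb 9, 1995 → Feb 9, 1996: 365 days.
Feb 9, 1996 → Mar 9, 1996: 29 days (February has 29).
Mar 9, 1996 → Apr 9, 1996: 31 days (March has 31).
Apr 9, 1996 → May 9, 1996: 30 days (April has 30).
May 9, 1996 → Jun 9, 1996: 31 days (May has 31).
Jun 9, 1996 → Jul 9, 1996: 30 days (June has 30).
Jul 9, 1996 → Aug 9, 1996: 31 days (July has 31).
Aug 9, 1996 → Sep 9, 1996: 31 days (August has 31).
Sep 9, 1996 → Oct 9, 1996: 30 days (September has 30).
Oct 9, 1996 → Nov 9, 1996: 31 days (October has 31).
Nov 9, 1996 → Dec 9, 1996: 30 days (November has 30).
Dec 9, 1996 → Jan 9, 1997: 31 days (December has 31).
Jan 9, 1997 → Feb 1, 1997: 23 days.
Total: 6202 days.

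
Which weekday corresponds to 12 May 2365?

Wednesday

Doomsday rule: the anchor day for the 2300s is Wednesday. For year 65: 65÷12 = 5 r 5, and 5÷4 = 1, so 5+5+1 = 11.
Wednesday + 11 ≡ Sunday — that's 2365's doomsday.
In May the doomsday date is May 9.
May 12 is 3 days after May 9; 3 mod 7 = 3, so Sunday + 3 = Wednesday.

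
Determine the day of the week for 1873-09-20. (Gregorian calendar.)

Doomsday rule: the anchor day for the 1800s is Friday. For year 73: 73÷12 = 6 r 1, and 1÷4 = 0, so 6+1+0 = 7.
Friday + 7 ≡ Friday — that's 1873's doomsday.
In September the doomsday date is Sep 5.
Sep 20 is 15 days after Sep 5; 15 mod 7 = 1, so Friday + 1 = Saturday.

Saturday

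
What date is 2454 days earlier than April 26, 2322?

−365 (one year) → Apr 26, 2321 (2089 left).
−365 (one year) → Apr 26, 2320 (1724 left).
−366 (one year; includes Feb 29, 2320) → Apr 26, 2319 (1358 left).
−365 (one year) → Apr 26, 2318 (993 left).
−365 (one year) → Apr 26, 2317 (628 left).
−365 (one year) → Apr 26, 2316 (263 left).
−26 → Mar 31, 2316 (end of Mar, 31 days; 237 left).
−31 → Feb 29, 2316 (end of Feb, 29 days; 206 left).
−29 → Jan 31, 2316 (end of Jan, 31 days; 177 left).
−31 → Dec 31, 2315 (end of Dec, 31 days; 146 left).
−31 → Nov 30, 2315 (end of Nov, 30 days; 115 left).
−30 → Oct 31, 2315 (end of Oct, 31 days; 85 left).
−31 → Sep 30, 2315 (end of Sep, 30 days; 54 left).
−30 → Aug 31, 2315 (end of Aug, 31 days; 24 left).
−24 → Aug 7, 2315.

August 7, 2315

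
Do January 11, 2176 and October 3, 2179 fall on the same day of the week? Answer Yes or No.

From Jan 11, 2176 to Oct 3, 2179 is 1361 days.
1361 mod 7 = 3, so they are different weekdays.
(Jan 11, 2176 is a Thursday; Oct 3, 2179 is a Sunday.)

No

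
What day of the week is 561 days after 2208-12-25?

First find the weekday of Dec 25, 2208. Doomsday rule: the anchor day for the 2200s is Friday. For year 08: 8÷12 = 0 r 8, and 8÷4 = 2, so 0+8+2 = 10.
Friday + 10 ≡ Monday — that's 2208's doomsday.
In December the doomsday date is Dec 12.
Dec 25 is 13 days after Dec 12; 13 mod 7 = 6, so Monday + 6 = Sunday.
561 mod 7 = 1, so 561 days after a Sunday is Sunday + 1 = Monday.

Monday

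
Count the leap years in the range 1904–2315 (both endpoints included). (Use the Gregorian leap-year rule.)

100

Multiples of 4 in [1904,2315]: 103.
Of those, multiples of 100: 4 (not leap unless ÷400).
Multiples of 400: 1.
Leap years = 103 − 4 + 1 = 100.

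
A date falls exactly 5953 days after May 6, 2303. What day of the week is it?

Saturday

May 6, 2303 is a Wednesday.
5953 mod 7 = 3, so 5953 days after a Wednesday is Wednesday + 3 = Saturday.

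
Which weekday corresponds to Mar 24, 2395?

Doomsday rule: the anchor day for the 2300s is Wednesday. For year 95: 95÷12 = 7 r 11, and 11÷4 = 2, so 7+11+2 = 20.
Wednesday + 20 ≡ Tuesday — that's 2395's doomsday.
In March the doomsday date is Mar 14.
Mar 24 is 10 days after Mar 14; 10 mod 7 = 3, so Tuesday + 3 = Friday.

Friday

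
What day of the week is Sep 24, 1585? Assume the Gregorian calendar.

Tuesday

Doomsday rule: the anchor day for the 1500s is Wednesday. For year 85: 85÷12 = 7 r 1, and 1÷4 = 0, so 7+1+0 = 8.
Wednesday + 8 ≡ Thursday — that's 1585's doomsday.
In September the doomsday date is Sep 5.
Sep 24 is 19 days after Sep 5; 19 mod 7 = 5, so Thursday + 5 = Tuesday.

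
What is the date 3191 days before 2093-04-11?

July 16, 2084

−365 (one year) → Apr 11, 2092 (2826 left).
−366 (one year; includes Feb 29, 2092) → Apr 11, 2091 (2460 left).
−365 (one year) → Apr 11, 2090 (2095 left).
−365 (one year) → Apr 11, 2089 (1730 left).
−365 (one year) → Apr 11, 2088 (1365 left).
−366 (one year; includes Feb 29, 2088) → Apr 11, 2087 (999 left).
−365 (one year) → Apr 11, 2086 (634 left).
−365 (one year) → Apr 11, 2085 (269 left).
−11 → Mar 31, 2085 (end of Mar, 31 days; 258 left).
−31 → Feb 28, 2085 (end of Feb, 28 days; 227 left).
−28 → Jan 31, 2085 (end of Jan, 31 days; 199 left).
−31 → Dec 31, 2084 (end of Dec, 31 days; 168 left).
−31 → Nov 30, 2084 (end of Nov, 30 days; 137 left).
−30 → Oct 31, 2084 (end of Oct, 31 days; 107 left).
−31 → Sep 30, 2084 (end of Sep, 30 days; 76 left).
−30 → Aug 31, 2084 (end of Aug, 31 days; 46 left).
−31 → Jul 31, 2084 (end of Jul, 31 days; 15 left).
−15 → Jul 16, 2084.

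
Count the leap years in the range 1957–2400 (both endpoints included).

Multiples of 4 in [1957,2400]: 111.
Of those, multiples of 100: 5 (not leap unless ÷400).
Multiples of 400: 2.
Leap years = 111 − 5 + 2 = 108.

108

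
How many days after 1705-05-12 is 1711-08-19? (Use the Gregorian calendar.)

2290

May 12, 1705 → May 12, 1706: 365 days.
May 12, 1706 → May 12, 1707: 365 days.
May 12, 1707 → May 12, 1708: 366 days (Feb 29, 1708 is in that span).
May 12, 1708 → May 12, 1709: 365 days.
May 12, 1709 → May 12, 1710: 365 days.
May 12, 1710 → May 12, 1711: 365 days.
May 12, 1711 → Jun 12, 1711: 31 days (May has 31).
Jun 12, 1711 → Jul 12, 1711: 30 days (June has 30).
Jul 12, 1711 → Aug 12, 1711: 31 days (July has 31).
Aug 12, 1711 → Aug 19, 1711: 7 days.
Total: 2290 days.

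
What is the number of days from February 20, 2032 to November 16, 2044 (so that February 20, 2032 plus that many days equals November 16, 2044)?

4653

Feb 20, 2032 → Feb 20, 2033: 366 days (Feb 29, 2032 is in that span).
Feb 20, 2033 → Feb 20, 2034: 365 days.
Feb 20, 2034 → Feb 20, 2035: 365 days.
Feb 20, 2035 → Feb 20, 2036: 365 days.
Feb 20, 2036 → Feb 20, 2037: 366 days (Feb 29, 2036 is in that span).
Feb 20, 2037 → Feb 20, 2038: 365 days.
Feb 20, 2038 → Feb 20, 2039: 365 days.
Feb 20, 2039 → Feb 20, 2040: 365 days.
Feb 20, 2040 → Feb 20, 2041: 366 days (Feb 29, 2040 is in that span).
Feb 20, 2041 → Feb 20, 2042: 365 days.
Feb 20, 2042 → Feb 20, 2043: 365 days.
Feb 20, 2043 → Feb 20, 2044: 365 days.
Feb 20, 2044 → Mar 20, 2044: 29 days (February has 29).
Mar 20, 2044 → Apr 20, 2044: 31 days (March has 31).
Apr 20, 2044 → May 20, 2044: 30 days (April has 30).
May 20, 2044 → Jun 20, 2044: 31 days (May has 31).
Jun 20, 2044 → Jul 20, 2044: 30 days (June has 30).
Jul 20, 2044 → Aug 20, 2044: 31 days (July has 31).
Aug 20, 2044 → Sep 20, 2044: 31 days (August has 31).
Sep 20, 2044 → Oct 20, 2044: 30 days (September has 30).
Oct 20, 2044 → Nov 16, 2044: 27 days.
Total: 4653 days.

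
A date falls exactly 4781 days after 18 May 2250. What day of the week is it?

Saturday

May 18, 2250 is a Saturday.
4781 mod 7 = 0, so 4781 days after a Saturday is Saturday + 0 = Saturday.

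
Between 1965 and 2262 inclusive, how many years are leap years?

Multiples of 4 in [1965,2262]: 74.
Of those, multiples of 100: 3 (not leap unless ÷400).
Multiples of 400: 1.
Leap years = 74 − 3 + 1 = 72.

72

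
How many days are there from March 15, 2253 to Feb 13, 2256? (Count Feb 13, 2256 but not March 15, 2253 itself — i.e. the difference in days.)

Mar 15, 2253 → Mar 15, 2254: 365 days.
Mar 15, 2254 → Mar 15, 2255: 365 days.
Mar 15, 2255 → Apr 15, 2255: 31 days (March has 31).
Apr 15, 2255 → May 15, 2255: 30 days (April has 30).
May 15, 2255 → Jun 15, 2255: 31 days (May has 31).
Jun 15, 2255 → Jul 15, 2255: 30 days (June has 30).
Jul 15, 2255 → Aug 15, 2255: 31 days (July has 31).
Aug 15, 2255 → Sep 15, 2255: 31 days (August has 31).
Sep 15, 2255 → Oct 15, 2255: 30 days (September has 30).
Oct 15, 2255 → Nov 15, 2255: 31 days (October has 31).
Nov 15, 2255 → Dec 15, 2255: 30 days (November has 30).
Dec 15, 2255 → Jan 15, 2256: 31 days (December has 31).
Jan 15, 2256 → Feb 13, 2256: 29 days.
Total: 1065 days.

1065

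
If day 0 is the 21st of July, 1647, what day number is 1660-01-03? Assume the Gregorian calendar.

Jul 21, 1647 → Jul 21, 1648: 366 days (Feb 29, 1648 is in that span).
Jul 21, 1648 → Jul 21, 1649: 365 days.
Jul 21, 1649 → Jul 21, 1650: 365 days.
Jul 21, 1650 → Jul 21, 1651: 365 days.
Jul 21, 1651 → Jul 21, 1652: 366 days (Feb 29, 1652 is in that span).
Jul 21, 1652 → Jul 21, 1653: 365 days.
Jul 21, 1653 → Jul 21, 1654: 365 days.
Jul 21, 1654 → Jul 21, 1655: 365 days.
Jul 21, 1655 → Jul 21, 1656: 366 days (Feb 29, 1656 is in that span).
Jul 21, 1656 → Jul 21, 1657: 365 days.
Jul 21, 1657 → Jul 21, 1658: 365 days.
Jul 21, 1658 → Jul 21, 1659: 365 days.
Jul 21, 1659 → Aug 21, 1659: 31 days (July has 31).
Aug 21, 1659 → Sep 21, 1659: 31 days (August has 31).
Sep 21, 1659 → Oct 21, 1659: 30 days (September has 30).
Oct 21, 1659 → Nov 21, 1659: 31 days (October has 31).
Nov 21, 1659 → Dec 21, 1659: 30 days (November has 30).
Dec 21, 1659 → Jan 3, 1660: 13 days.
Total: 4549 days.

4549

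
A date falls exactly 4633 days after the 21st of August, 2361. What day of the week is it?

Sunday

First find the weekday of Aug 21, 2361. Doomsday rule: the anchor day for the 2300s is Wednesday. For year 61: 61÷12 = 5 r 1, and 1÷4 = 0, so 5+1+0 = 6.
Wednesday + 6 ≡ Tuesday — that's 2361's doomsday.
In August the doomsday date is Aug 8.
Aug 21 is 13 days after Aug 8; 13 mod 7 = 6, so Tuesday + 6 = Monday.
4633 mod 7 = 6, so 4633 days after a Monday is Monday + 6 = Sunday.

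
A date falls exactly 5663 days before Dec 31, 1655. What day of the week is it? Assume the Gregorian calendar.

Friday

First find the weekday of Dec 31, 1655. Doomsday rule: the anchor day for the 1600s is Tuesday. For year 55: 55÷12 = 4 r 7, and 7÷4 = 1, so 4+7+1 = 12.
Tuesday + 12 ≡ Sunday — that's 1655's doomsday.
In December the doomsday date is Dec 12.
Dec 31 is 19 days after Dec 12; 19 mod 7 = 5, so Sunday + 5 = Friday.
5663 mod 7 = 0, so 5663 days before a Friday is Friday − 0 = Friday.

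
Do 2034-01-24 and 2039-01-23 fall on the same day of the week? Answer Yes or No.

No

From Jan 24, 2034 to Jan 23, 2039 is 1825 days.
1825 mod 7 = 5, so they are different weekdays.
(Jan 24, 2034 is a Tuesday; Jan 23, 2039 is a Sunday.)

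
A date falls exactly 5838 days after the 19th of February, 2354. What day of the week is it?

Feb 19, 2354 is a Friday.
5838 mod 7 = 0, so 5838 days after a Friday is Friday + 0 = Friday.

Friday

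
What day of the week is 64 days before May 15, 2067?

Saturday

First find the weekday of May 15, 2067. Doomsday rule: the anchor day for the 2000s is Tuesday. For year 67: 67÷12 = 5 r 7, and 7÷4 = 1, so 5+7+1 = 13.
Tuesday + 13 ≡ Monday — that's 2067's doomsday.
In May the doomsday date is May 9.
May 15 is 6 days after May 9; 6 mod 7 = 6, so Monday + 6 = Sunday.
64 mod 7 = 1, so 64 days before a Sunday is Sunday − 1 = Saturday.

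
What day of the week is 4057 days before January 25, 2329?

Monday

First find the weekday of Jan 25, 2329. Doomsday rule: the anchor day for the 2300s is Wednesday. For year 29: 29÷12 = 2 r 5, and 5÷4 = 1, so 2+5+1 = 8.
Wednesday + 8 ≡ Thursday — that's 2329's doomsday.
In January the doomsday date is Jan 3 (2329 is not a leap year).
Jan 25 is 22 days after Jan 3; 22 mod 7 = 1, so Thursday + 1 = Friday.
4057 mod 7 = 4, so 4057 days before a Friday is Friday − 4 = Monday.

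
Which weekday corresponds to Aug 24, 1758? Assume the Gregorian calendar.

Thursday

Doomsday rule: the anchor day for the 1700s is Sunday. For year 58: 58÷12 = 4 r 10, and 10÷4 = 2, so 4+10+2 = 16.
Sunday + 16 ≡ Tuesday — that's 1758's doomsday.
In August the doomsday date is Aug 8.
Aug 24 is 16 days after Aug 8; 16 mod 7 = 2, so Tuesday + 2 = Thursday.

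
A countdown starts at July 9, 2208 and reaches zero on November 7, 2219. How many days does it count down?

4138

Jul 9, 2208 → Jul 9, 2209: 365 days.
Jul 9, 2209 → Jul 9, 2210: 365 days.
Jul 9, 2210 → Jul 9, 2211: 365 days.
Jul 9, 2211 → Jul 9, 2212: 366 days (Feb 29, 2212 is in that span).
Jul 9, 2212 → Jul 9, 2213: 365 days.
Jul 9, 2213 → Jul 9, 2214: 365 days.
Jul 9, 2214 → Jul 9, 2215: 365 days.
Jul 9, 2215 → Jul 9, 2216: 366 days (Feb 29, 2216 is in that span).
Jul 9, 2216 → Jul 9, 2217: 365 days.
Jul 9, 2217 → Jul 9, 2218: 365 days.
Jul 9, 2218 → Jul 9, 2219: 365 days.
Jul 9, 2219 → Aug 9, 2219: 31 days (July has 31).
Aug 9, 2219 → Sep 9, 2219: 31 days (August has 31).
Sep 9, 2219 → Oct 9, 2219: 30 days (September has 30).
Oct 9, 2219 → Nov 7, 2219: 29 days.
Total: 4138 days.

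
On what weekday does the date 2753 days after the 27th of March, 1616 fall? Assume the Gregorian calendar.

Tuesday

Mar 27, 1616 is a Sunday.
2753 mod 7 = 2, so 2753 days after a Sunday is Sunday + 2 = Tuesday.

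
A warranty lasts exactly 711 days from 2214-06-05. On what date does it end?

May 16, 2216

+365 (one year) → Jun 5, 2215 (346 left).
Jun has 30 days: +26 → Jul 1, 2215 (320 left).
Jul has 31 days: +31 → Aug 1, 2215 (289 left).
Aug has 31 days: +31 → Sep 1, 2215 (258 left).
Sep has 30 days: +30 → Oct 1, 2215 (228 left).
Oct has 31 days: +31 → Nov 1, 2215 (197 left).
Nov has 30 days: +30 → Dec 1, 2215 (167 left).
Dec has 31 days: +31 → Jan 1, 2216 (136 left).
Jan has 31 days: +31 → Feb 1, 2216 (105 left).
Feb has 29 days: +29 → Mar 1, 2216 (76 left).
Mar has 31 days: +31 → Apr 1, 2216 (45 left).
Apr has 30 days: +30 → May 1, 2216 (15 left).
+15 → May 16, 2216.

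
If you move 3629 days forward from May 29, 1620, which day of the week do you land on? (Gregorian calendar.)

Monday

First find the weekday of May 29, 1620. Doomsday rule: the anchor day for the 1600s is Tuesday. For year 20: 20÷12 = 1 r 8, and 8÷4 = 2, so 1+8+2 = 11.
Tuesday + 11 ≡ Saturday — that's 1620's doomsday.
In May the doomsday date is May 9.
May 29 is 20 days after May 9; 20 mod 7 = 6, so Saturday + 6 = Friday.
3629 mod 7 = 3, so 3629 days after a Friday is Friday + 3 = Monday.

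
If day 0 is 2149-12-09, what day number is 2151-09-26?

656

Dec 9, 2149 → Dec 9, 2150: 365 days.
Dec 9, 2150 → Jan 9, 2151: 31 days (December has 31).
Jan 9, 2151 → Feb 9, 2151: 31 days (January has 31).
Feb 9, 2151 → Mar 9, 2151: 28 days (February has 28).
Mar 9, 2151 → Apr 9, 2151: 31 days (March has 31).
Apr 9, 2151 → May 9, 2151: 30 days (April has 30).
May 9, 2151 → Jun 9, 2151: 31 days (May has 31).
Jun 9, 2151 → Jul 9, 2151: 30 days (June has 30).
Jul 9, 2151 → Aug 9, 2151: 31 days (July has 31).
Aug 9, 2151 → Sep 9, 2151: 31 days (August has 31).
Sep 9, 2151 → Sep 26, 2151: 17 days.
Total: 656 days.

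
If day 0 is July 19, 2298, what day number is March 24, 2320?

7918

Jul 19, 2298 → Jul 19, 2299: 365 days.
Jul 19, 2299 → Jul 19, 2300: 365 days.
Jul 19, 2300 → Jul 19, 2301: 365 days.
Jul 19, 2301 → Jul 19, 2302: 365 days.
Jul 19, 2302 → Jul 19, 2303: 365 days.
Jul 19, 2303 → Jul 19, 2304: 366 days (Feb 29, 2304 is in that span).
Jul 19, 2304 → Jul 19, 2305: 365 days.
Jul 19, 2305 → Jul 19, 2306: 365 days.
Jul 19, 2306 → Jul 19, 2307: 365 days.
Jul 19, 2307 → Jul 19, 2308: 366 days (Feb 29, 2308 is in that span).
Jul 19, 2308 → Jul 19, 2309: 365 days.
Jul 19, 2309 → Jul 19, 2310: 365 days.
Jul 19, 2310 → Jul 19, 2311: 365 days.
Jul 19, 2311 → Jul 19, 2312: 366 days (Feb 29, 2312 is in that span).
Jul 19, 2312 → Jul 19, 2313: 365 days.
Jul 19, 2313 → Jul 19, 2314: 365 days.
Jul 19, 2314 → Jul 19, 2315: 365 days.
Jul 19, 2315 → Jul 19, 2316: 366 days (Feb 29, 2316 is in that span).
Jul 19, 2316 → Jul 19, 2317: 365 days.
Jul 19, 2317 → Jul 19, 2318: 365 days.
Jul 19, 2318 → Jul 19, 2319: 365 days.
Jul 19, 2319 → Aug 19, 2319: 31 days (July has 31).
Aug 19, 2319 → Sep 19, 2319: 31 days (August has 31).
Sep 19, 2319 → Oct 19, 2319: 30 days (September has 30).
Oct 19, 2319 → Nov 19, 2319: 31 days (October has 31).
Nov 19, 2319 → Dec 19, 2319: 30 days (November has 30).
Dec 19, 2319 → Jan 19, 2320: 31 days (December has 31).
Jan 19, 2320 → Feb 19, 2320: 31 days (January has 31).
Feb 19, 2320 → Mar 19, 2320: 29 days (February has 29).
Mar 19, 2320 → Mar 24, 2320: 5 days.
Total: 7918 days.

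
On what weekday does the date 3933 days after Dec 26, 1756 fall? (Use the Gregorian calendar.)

Saturday

First find the weekday of Dec 26, 1756. Doomsday rule: the anchor day for the 1700s is Sunday. For year 56: 56÷12 = 4 r 8, and 8÷4 = 2, so 4+8+2 = 14.
Sunday + 14 ≡ Sunday — that's 1756's doomsday.
In December the doomsday date is Dec 12.
Dec 26 is 14 days after Dec 12; 14 mod 7 = 0, so Sunday + 0 = Sunday.
3933 mod 7 = 6, so 3933 days after a Sunday is Sunday + 6 = Saturday.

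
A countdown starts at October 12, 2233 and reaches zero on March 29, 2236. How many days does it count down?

Oct 12, 2233 → Oct 12, 2234: 365 days.
Oct 12, 2234 → Oct 12, 2235: 365 days.
Oct 12, 2235 → Nov 12, 2235: 31 days (October has 31).
Nov 12, 2235 → Dec 12, 2235: 30 days (November has 30).
Dec 12, 2235 → Jan 12, 2236: 31 days (December has 31).
Jan 12, 2236 → Feb 12, 2236: 31 days (January has 31).
Feb 12, 2236 → Mar 12, 2236: 29 days (February has 29).
Mar 12, 2236 → Mar 29, 2236: 17 days.
Total: 899 days.

899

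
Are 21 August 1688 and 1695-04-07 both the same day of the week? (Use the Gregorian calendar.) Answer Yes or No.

From Aug 21, 1688 to Apr 7, 1695 is 2420 days.
2420 mod 7 = 5, so they are different weekdays.
(Aug 21, 1688 is a Saturday; Apr 7, 1695 is a Thursday.)

No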